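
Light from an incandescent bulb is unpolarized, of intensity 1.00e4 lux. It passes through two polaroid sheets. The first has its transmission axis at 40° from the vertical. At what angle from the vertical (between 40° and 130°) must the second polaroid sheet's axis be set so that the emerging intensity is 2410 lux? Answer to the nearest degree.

Unpolarized light through the first polarizer → I₁ = ½ I₀, now polarized at 40°.
Target fraction: 2410 / 1.00e4 lux = 0.241 of I₀.
Need I₂/I₀ = 0.241, so cos²(θ − 40°) = 0.241 / 0.5 = 0.482.
θ − 40° = arccos(√0.482) = 46.0°, giving θ ≈ 40 + 46.0 = 86.0°.

θ ≈ 86°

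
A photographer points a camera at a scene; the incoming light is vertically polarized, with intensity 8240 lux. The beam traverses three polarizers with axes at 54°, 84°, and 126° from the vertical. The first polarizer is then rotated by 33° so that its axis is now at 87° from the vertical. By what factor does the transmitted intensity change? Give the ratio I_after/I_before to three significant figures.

I_new/I_old ≈ 0.0105

Before rotation:
By Malus's law, I₁ = I₀ cos²(54° − 0°) = I₀ cos²(54°) = 0.3455 I₀.
I₂ = I₁ cos²(84° − 54°) = 0.3455 I₀ · cos²(30°) = 0.2591 I₀.
I₃ = I₂ cos²(126° − 84°) = 0.2591 I₀ · cos²(42°) = 0.1431 I₀.
After rotation:
I₁ = I₀ cos²(87° − 0°) = I₀ cos²(87°) = 0.002739 I₀.
I₂ = I₁ cos²(84° − 87°) = 0.002739 I₀ · cos²(3°) = 0.002732 I₀.
I₃ = I₂ cos²(126° − 84°) = 0.002732 I₀ · cos²(42°) = 0.001509 I₀.
Ratio = 0.001509 / 0.1431 = 0.01054.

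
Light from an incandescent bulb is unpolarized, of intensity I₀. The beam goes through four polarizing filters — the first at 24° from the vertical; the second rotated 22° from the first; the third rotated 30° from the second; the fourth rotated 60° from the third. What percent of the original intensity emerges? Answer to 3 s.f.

Unpolarized light through the first polarizer → I₁ = ½ I₀, now polarized at 24°.
I₂ = I₁ cos²(22°) = 0.5 · 0.8597 I₀ = 0.4298 I₀.
I₃ = I₂ cos²(30°) = 0.4298 · 0.75 I₀ = 0.3224 I₀.
I₄ = I₃ cos²(60°) = 0.3224 · 0.25 I₀ = 0.08059 I₀.
That is 8.059% of the incident intensity.

≈ 8.06%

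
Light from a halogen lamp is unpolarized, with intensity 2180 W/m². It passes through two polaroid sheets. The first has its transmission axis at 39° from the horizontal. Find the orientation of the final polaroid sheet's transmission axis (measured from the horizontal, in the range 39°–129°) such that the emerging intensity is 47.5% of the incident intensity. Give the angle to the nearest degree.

Unpolarized light through the first polarizer → I₁ = ½ I₀, now polarized at 39°.
Need I₂/I₀ = 0.475, so cos²(θ − 39°) = 0.475 / 0.5 = 0.95.
θ − 39° = arccos(√0.95) = 12.9°, giving θ ≈ 39 + 12.9 = 51.9°.

θ ≈ 52°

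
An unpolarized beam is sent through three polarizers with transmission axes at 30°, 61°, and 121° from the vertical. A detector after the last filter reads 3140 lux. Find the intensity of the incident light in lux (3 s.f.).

I₀ ≈ 3.42e4 lux

Unpolarized light through the first polarizer → I₁ = ½ I₀, now polarized at 30°.
I₂ = I₁ cos²(61° − 30°) = 0.5 I₀ · cos²(31°) = 0.3674 I₀.
I₃ = I₂ cos²(121° − 61°) = 0.3674 I₀ · cos²(60°) = 0.09184 I₀.
So 3140 lux = 0.09184 I₀, giving I₀ = 3140/0.09184 = 3.419e+04 lux.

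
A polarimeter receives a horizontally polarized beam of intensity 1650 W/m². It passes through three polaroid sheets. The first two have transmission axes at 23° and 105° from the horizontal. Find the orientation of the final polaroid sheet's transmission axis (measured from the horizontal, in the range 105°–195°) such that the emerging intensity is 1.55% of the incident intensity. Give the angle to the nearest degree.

By Malus's law, I₁ = I₀ cos²(23° − 0°) = I₀ cos²(23°) = 0.8473 I₀.
I₂ = I₁ cos²(105° − 23°) = 0.8473 I₀ · cos²(82°) = 0.01641 I₀.
Need I₃/I₀ = 0.0155, so cos²(θ − 105°) = 0.0155 / 0.01641 = 0.9444.
θ − 105° = arccos(√0.9444) = 13.6°, giving θ ≈ 105 + 13.6 = 118.6°.

θ ≈ 119°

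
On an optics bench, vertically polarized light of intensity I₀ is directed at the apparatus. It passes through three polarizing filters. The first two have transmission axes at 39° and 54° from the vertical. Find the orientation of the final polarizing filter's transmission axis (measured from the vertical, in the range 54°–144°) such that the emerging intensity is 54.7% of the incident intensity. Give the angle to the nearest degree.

I₁ = I₀ cos²(39° − 0°) = I₀ cos²(39°) = 0.604 I₀.
I₂ = I₁ cos²(54° − 39°) = 0.604 I₀ · cos²(15°) = 0.5635 I₀.
Need I₃/I₀ = 0.547, so cos²(θ − 54°) = 0.547 / 0.5635 = 0.9707.
θ − 54° = arccos(√0.9707) = 9.9°, giving θ ≈ 54 + 9.9 = 63.9°.

θ ≈ 64°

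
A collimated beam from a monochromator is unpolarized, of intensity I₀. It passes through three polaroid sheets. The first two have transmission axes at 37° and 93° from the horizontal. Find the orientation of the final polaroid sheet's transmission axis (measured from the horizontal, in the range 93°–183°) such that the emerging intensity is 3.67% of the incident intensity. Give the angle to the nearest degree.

Unpolarized light through the first polarizer → I₁ = ½ I₀, now polarized at 37°.
I₂ = I₁ cos²(93° − 37°) = 0.5 I₀ · cos²(56°) = 0.1563 I₀.
Need I₃/I₀ = 0.0367, so cos²(θ − 93°) = 0.0367 / 0.1563 = 0.2347.
θ − 93° = arccos(√0.2347) = 61.0°, giving θ ≈ 93 + 61.0 = 154.0°.

θ ≈ 154°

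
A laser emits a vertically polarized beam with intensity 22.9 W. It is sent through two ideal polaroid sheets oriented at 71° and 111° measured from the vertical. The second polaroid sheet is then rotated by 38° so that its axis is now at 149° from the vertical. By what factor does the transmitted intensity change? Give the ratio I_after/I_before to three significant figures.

I_new/I_old ≈ 0.0737

Before rotation:
I₁ = I₀ cos²(71° − 0°) = I₀ cos²(71°) = 0.106 I₀.
I₂ = I₁ cos²(111° − 71°) = 0.106 I₀ · cos²(40°) = 0.0622 I₀.
After rotation:
I₁ = I₀ cos²(71° − 0°) = I₀ cos²(71°) = 0.106 I₀.
I₂ = I₁ cos²(149° − 71°) = 0.106 I₀ · cos²(78°) = 0.004582 I₀.
Ratio = 0.004582 / 0.0622 = 0.07366.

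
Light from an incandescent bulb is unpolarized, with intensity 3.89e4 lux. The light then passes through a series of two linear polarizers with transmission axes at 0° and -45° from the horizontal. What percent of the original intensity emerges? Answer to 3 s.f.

Unpolarized light through the first polarizer → I₁ = 3.89e4 lux/2 = 1.945e+04 lux, polarized at 0°.
I₂ = I₁ · cos²(45°) = 1.945e+04 · 0.5 = 9725 lux.
That is 25% of the incident intensity.

≈ 25.0%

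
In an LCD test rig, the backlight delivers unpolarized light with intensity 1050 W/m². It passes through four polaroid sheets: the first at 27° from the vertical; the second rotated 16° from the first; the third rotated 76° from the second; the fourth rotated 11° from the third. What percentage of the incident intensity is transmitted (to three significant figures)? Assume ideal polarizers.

Unpolarized light through the first polarizer → I₁ = 1050 W/m²/2 = 525 W/m², polarized at 27°.
I₂ = I₁ · cos²(16°) = 525 · 0.924 = 485.1 W/m².
I₃ = I₂ · cos²(76°) = 485.1 · 0.05853 = 28.39 W/m².
I₄ = I₃ · cos²(11°) = 28.39 · 0.9636 = 27.36 W/m².
That is 2.606% of the incident intensity.

≈ 2.61%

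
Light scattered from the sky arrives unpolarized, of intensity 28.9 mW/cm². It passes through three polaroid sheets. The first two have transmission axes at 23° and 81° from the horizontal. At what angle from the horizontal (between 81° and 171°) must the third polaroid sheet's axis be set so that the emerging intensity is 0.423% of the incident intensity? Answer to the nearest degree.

θ ≈ 161°

Unpolarized light through the first polarizer → I₁ = ½ I₀, now polarized at 23°.
I₂ = I₁ cos²(81° − 23°) = 0.5 I₀ · cos²(58°) = 0.1404 I₀.
Need I₃/I₀ = 0.00423, so cos²(θ − 81°) = 0.00423 / 0.1404 = 0.03013.
θ − 81° = arccos(√0.03013) = 80.0°, giving θ ≈ 81 + 80.0 = 161.0°.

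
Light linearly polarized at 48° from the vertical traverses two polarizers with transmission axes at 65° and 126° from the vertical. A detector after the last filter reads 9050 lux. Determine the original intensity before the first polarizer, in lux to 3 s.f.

I₀ ≈ 4.21e4 lux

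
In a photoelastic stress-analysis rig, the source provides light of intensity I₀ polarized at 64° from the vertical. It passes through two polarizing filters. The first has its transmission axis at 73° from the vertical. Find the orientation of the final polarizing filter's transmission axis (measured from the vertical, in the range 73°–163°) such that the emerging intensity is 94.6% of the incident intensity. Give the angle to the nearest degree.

θ ≈ 83°

By Malus's law, I₁ = I₀ cos²(73° − 64°) = I₀ cos²(9°) = 0.9755 I₀.
Need I₂/I₀ = 0.946, so cos²(θ − 73°) = 0.946 / 0.9755 = 0.9697.
θ − 73° = arccos(√0.9697) = 10.0°, giving θ ≈ 73 + 10.0 = 83.0°.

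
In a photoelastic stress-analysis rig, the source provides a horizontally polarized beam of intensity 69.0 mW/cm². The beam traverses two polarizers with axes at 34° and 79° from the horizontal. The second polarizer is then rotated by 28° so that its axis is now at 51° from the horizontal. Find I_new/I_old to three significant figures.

Before rotation:
By Malus's law, I₁ = I₀ cos²(34° − 0°) = I₀ cos²(34°) = 0.6873 I₀.
I₂ = I₁ cos²(79° − 34°) = 0.6873 I₀ · cos²(45°) = 0.3437 I₀.
After rotation:
I₁ = I₀ cos²(34° − 0°) = I₀ cos²(34°) = 0.6873 I₀.
I₂ = I₁ cos²(51° − 34°) = 0.6873 I₀ · cos²(17°) = 0.6286 I₀.
Ratio = 0.6286 / 0.3437 = 1.829.

I_new/I_old ≈ 1.83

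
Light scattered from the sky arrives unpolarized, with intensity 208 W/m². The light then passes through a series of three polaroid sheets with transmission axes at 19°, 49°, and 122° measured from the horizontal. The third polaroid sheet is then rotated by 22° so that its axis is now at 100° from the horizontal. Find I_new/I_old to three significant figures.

I_new/I_old ≈ 4.63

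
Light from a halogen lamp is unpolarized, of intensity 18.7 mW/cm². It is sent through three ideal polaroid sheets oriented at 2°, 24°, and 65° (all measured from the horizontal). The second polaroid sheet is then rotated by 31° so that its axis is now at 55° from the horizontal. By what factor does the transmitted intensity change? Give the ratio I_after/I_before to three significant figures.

Before rotation:
Unpolarized light through the first polarizer → I₁ = ½ I₀, now polarized at 2°.
I₂ = I₁ cos²(24° − 2°) = 0.5 I₀ · cos²(22°) = 0.4298 I₀.
I₃ = I₂ cos²(65° − 24°) = 0.4298 I₀ · cos²(41°) = 0.2448 I₀.
After rotation:
Unpolarized light through the first polarizer → I₁ = ½ I₀, now polarized at 2°.
I₂ = I₁ cos²(55° − 2°) = 0.5 I₀ · cos²(53°) = 0.1811 I₀.
I₃ = I₂ cos²(65° − 55°) = 0.1811 I₀ · cos²(10°) = 0.1756 I₀.
Ratio = 0.1756 / 0.2448 = 0.7174.

I_new/I_old ≈ 0.717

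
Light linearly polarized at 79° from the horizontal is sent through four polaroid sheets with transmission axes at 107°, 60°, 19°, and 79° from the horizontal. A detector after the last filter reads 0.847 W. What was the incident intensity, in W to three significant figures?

By Malus's law, I₁ = I₀ cos²(107° − 79°) = I₀ cos²(28°) = 0.7796 I₀.
I₂ = I₁ cos²(60° − 107°) = 0.7796 I₀ · cos²(47°) = 0.3626 I₀.
I₃ = I₂ cos²(19° − 60°) = 0.3626 I₀ · cos²(41°) = 0.2065 I₀.
I₄ = I₃ cos²(79° − 19°) = 0.2065 I₀ · cos²(60°) = 0.05163 I₀.
So 0.847 W = 0.05163 I₀, giving I₀ = 0.847/0.05163 = 16.4 W.

I₀ ≈ 16.4 W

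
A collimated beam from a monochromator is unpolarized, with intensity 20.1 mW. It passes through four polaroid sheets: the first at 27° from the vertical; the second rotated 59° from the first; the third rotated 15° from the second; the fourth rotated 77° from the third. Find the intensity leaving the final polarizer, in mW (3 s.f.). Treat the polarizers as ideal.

I ≈ 0.126 mW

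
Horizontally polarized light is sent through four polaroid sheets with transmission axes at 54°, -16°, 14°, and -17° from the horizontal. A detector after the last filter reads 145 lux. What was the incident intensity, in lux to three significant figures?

I₀ ≈ 6510 lux

By Malus's law, I₁ = I₀ cos²(54° − 0°) = I₀ cos²(54°) = 0.3455 I₀.
I₂ = I₁ cos²(-16° − 54°) = 0.3455 I₀ · cos²(70°) = 0.04041 I₀.
I₃ = I₂ cos²(14° + 16°) = 0.04041 I₀ · cos²(30°) = 0.03031 I₀.
I₄ = I₃ cos²(-17° − 14°) = 0.03031 I₀ · cos²(31°) = 0.02227 I₀.
So 145 lux = 0.02227 I₀, giving I₀ = 145/0.02227 = 6511 lux.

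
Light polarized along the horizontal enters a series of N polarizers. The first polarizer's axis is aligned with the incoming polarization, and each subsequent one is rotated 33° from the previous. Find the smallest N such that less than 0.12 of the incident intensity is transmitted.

N = 8

First polarizer is aligned with the polarization: full transmission.
Each further stage multiplies by cos²(33°) = 0.7034.
After N polarizers: T = 0.7034^(N−1). Require T < 0.12 ⇒ N−1 > ln(0.12)/ln(0.7034) = 6.03, so N−1 ≥ 7 and N = 8.
Check: N=8 gives T = 0.08517 < 0.12; N=7 gives T = 0.1211.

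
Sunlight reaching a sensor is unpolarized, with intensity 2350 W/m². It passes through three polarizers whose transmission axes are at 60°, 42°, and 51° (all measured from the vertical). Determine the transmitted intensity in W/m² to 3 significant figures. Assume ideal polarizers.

I ≈ 1040 W/m²

Unpolarized light through the first polarizer → I₁ = 2350 W/m²/2 = 1175 W/m², polarized at 60°.
I₂ = I₁ · cos²(18°) = 1175 · 0.9045 = 1063 W/m².
I₃ = I₂ · cos²(9°) = 1063 · 0.9755 = 1037 W/m².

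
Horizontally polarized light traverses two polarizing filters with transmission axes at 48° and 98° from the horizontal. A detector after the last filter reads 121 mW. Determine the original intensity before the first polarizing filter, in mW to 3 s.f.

I₀ ≈ 654 mW

By Malus's law, I₁ = I₀ cos²(48° − 0°) = I₀ cos²(48°) = 0.4477 I₀.
I₂ = I₁ cos²(98° − 48°) = 0.4477 I₀ · cos²(50°) = 0.185 I₀.
So 121 mW = 0.185 I₀, giving I₀ = 121/0.185 = 654.1 mW.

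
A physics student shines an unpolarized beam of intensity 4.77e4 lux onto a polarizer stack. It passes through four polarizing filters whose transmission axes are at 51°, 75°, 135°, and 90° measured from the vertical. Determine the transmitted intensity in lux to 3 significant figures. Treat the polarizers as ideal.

I ≈ 2490 lux

Unpolarized light through the first polarizer → I₁ = 4.77e4 lux/2 = 2.385e+04 lux, polarized at 51°.
I₂ = I₁ · cos²(24°) = 2.385e+04 · 0.8346 = 1.99e+04 lux.
I₃ = I₂ · cos²(60°) = 1.99e+04 · 0.25 = 4976 lux.
I₄ = I₃ · cos²(45°) = 4976 · 0.5 = 2488 lux.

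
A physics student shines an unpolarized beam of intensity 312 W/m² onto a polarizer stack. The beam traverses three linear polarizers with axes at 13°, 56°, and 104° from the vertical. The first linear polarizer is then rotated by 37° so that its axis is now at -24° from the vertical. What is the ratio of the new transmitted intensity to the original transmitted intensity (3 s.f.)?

I_new/I_old ≈ 0.0564

Before rotation:
Unpolarized light through the first polarizer → I₁ = ½ I₀, now polarized at 13°.
I₂ = I₁ cos²(56° − 13°) = 0.5 I₀ · cos²(43°) = 0.2674 I₀.
I₃ = I₂ cos²(104° − 56°) = 0.2674 I₀ · cos²(48°) = 0.1197 I₀.
After rotation:
Unpolarized light through the first polarizer → I₁ = ½ I₀, now polarized at -24°.
I₂ = I₁ cos²(56° + 24°) = 0.5 I₀ · cos²(80°) = 0.01508 I₀.
I₃ = I₂ cos²(104° − 56°) = 0.01508 I₀ · cos²(48°) = 0.00675 I₀.
Ratio = 0.00675 / 0.1197 = 0.05637.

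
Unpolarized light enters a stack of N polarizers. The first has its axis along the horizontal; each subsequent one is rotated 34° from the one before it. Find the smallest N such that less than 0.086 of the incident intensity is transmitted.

First polarizer halves the unpolarized light: factor 1/2.
Each further stage multiplies by cos²(34°) = 0.6873.
After N polarizers: T = 0.5·0.6873^(N−1). Require T < 0.086 ⇒ N−1 > ln(0.086/0.5)/ln(0.6873) = 4.69, so N−1 ≥ 5 and N = 6.
Check: N=6 gives T = 0.07669 < 0.086; N=5 gives T = 0.1116.

N = 6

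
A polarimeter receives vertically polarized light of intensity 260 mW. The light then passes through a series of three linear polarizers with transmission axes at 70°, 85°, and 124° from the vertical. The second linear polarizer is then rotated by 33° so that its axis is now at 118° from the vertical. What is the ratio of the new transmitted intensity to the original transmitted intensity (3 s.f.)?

Before rotation:
I₁ = I₀ cos²(70° − 0°) = I₀ cos²(70°) = 0.117 I₀.
I₂ = I₁ cos²(85° − 70°) = 0.117 I₀ · cos²(15°) = 0.1091 I₀.
I₃ = I₂ cos²(124° − 85°) = 0.1091 I₀ · cos²(39°) = 0.06592 I₀.
After rotation:
I₁ = I₀ cos²(70° − 0°) = I₀ cos²(70°) = 0.117 I₀.
I₂ = I₁ cos²(118° − 70°) = 0.117 I₀ · cos²(48°) = 0.05238 I₀.
I₃ = I₂ cos²(124° − 118°) = 0.05238 I₀ · cos²(6°) = 0.0518 I₀.
Ratio = 0.0518 / 0.06592 = 0.7859.

I_new/I_old ≈ 0.786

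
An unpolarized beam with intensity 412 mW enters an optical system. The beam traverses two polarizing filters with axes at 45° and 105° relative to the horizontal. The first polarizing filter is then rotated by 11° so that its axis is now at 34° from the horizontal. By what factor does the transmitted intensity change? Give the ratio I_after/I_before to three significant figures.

Before rotation:
Unpolarized light through the first polarizer → I₁ = ½ I₀, now polarized at 45°.
I₂ = I₁ cos²(105° − 45°) = 0.5 I₀ · cos²(60°) = 0.125 I₀.
After rotation:
Unpolarized light through the first polarizer → I₁ = ½ I₀, now polarized at 34°.
I₂ = I₁ cos²(105° − 34°) = 0.5 I₀ · cos²(71°) = 0.053 I₀.
Ratio = 0.053 / 0.125 = 0.424.

I_new/I_old ≈ 0.424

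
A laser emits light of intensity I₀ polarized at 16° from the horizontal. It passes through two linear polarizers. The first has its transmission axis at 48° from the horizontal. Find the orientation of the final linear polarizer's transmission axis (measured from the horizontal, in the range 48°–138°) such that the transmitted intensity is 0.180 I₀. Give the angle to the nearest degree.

θ ≈ 108°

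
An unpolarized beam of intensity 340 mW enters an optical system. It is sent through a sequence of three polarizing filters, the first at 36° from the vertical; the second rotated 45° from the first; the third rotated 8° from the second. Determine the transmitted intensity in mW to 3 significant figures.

I ≈ 83.4 mW

Unpolarized light through the first polarizer → I₁ = 340 mW/2 = 170 mW, polarized at 36°.
I₂ = I₁ · cos²(45°) = 170 · 0.5 = 85 mW.
I₃ = I₂ · cos²(8°) = 85 · 0.9806 = 83.35 mW.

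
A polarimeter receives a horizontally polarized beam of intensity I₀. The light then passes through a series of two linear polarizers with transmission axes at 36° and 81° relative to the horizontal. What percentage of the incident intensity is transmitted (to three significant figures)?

By Malus's law, I₁ = I₀ cos²(36° − 0°) = I₀ cos²(36°) = 0.6545 I₀.
I₂ = I₁ cos²(81° − 36°) = 0.6545 I₀ · cos²(45°) = 0.3273 I₀.
That is 32.73% of the incident intensity.

≈ 32.7%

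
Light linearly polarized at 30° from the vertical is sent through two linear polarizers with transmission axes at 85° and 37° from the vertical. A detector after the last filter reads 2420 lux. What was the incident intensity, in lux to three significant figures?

I₀ ≈ 1.64e4 lux

I₁ = I₀ cos²(85° − 30°) = I₀ cos²(55°) = 0.329 I₀.
I₂ = I₁ cos²(37° − 85°) = 0.329 I₀ · cos²(48°) = 0.1473 I₀.
So 2420 lux = 0.1473 I₀, giving I₀ = 2420/0.1473 = 1.643e+04 lux.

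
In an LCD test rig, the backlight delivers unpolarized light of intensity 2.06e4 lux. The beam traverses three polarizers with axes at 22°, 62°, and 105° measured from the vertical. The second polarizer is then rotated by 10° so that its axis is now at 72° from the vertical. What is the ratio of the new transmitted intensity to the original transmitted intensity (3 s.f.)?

I_new/I_old ≈ 0.926

Before rotation:
Unpolarized light through the first polarizer → I₁ = ½ I₀, now polarized at 22°.
I₂ = I₁ cos²(62° − 22°) = 0.5 I₀ · cos²(40°) = 0.2934 I₀.
I₃ = I₂ cos²(105° − 62°) = 0.2934 I₀ · cos²(43°) = 0.1569 I₀.
After rotation:
Unpolarized light through the first polarizer → I₁ = ½ I₀, now polarized at 22°.
I₂ = I₁ cos²(72° − 22°) = 0.5 I₀ · cos²(50°) = 0.2066 I₀.
I₃ = I₂ cos²(105° − 72°) = 0.2066 I₀ · cos²(33°) = 0.1453 I₀.
Ratio = 0.1453 / 0.1569 = 0.9259.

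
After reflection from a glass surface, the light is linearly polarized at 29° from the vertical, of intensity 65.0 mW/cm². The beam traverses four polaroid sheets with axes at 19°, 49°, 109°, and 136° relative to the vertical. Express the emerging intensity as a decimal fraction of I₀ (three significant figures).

By Malus's law, I₁ = 65.0 mW/cm² · cos²(10°) = 63.04 mW/cm².
I₂ = I₁ · cos²(30°) = 63.04 · 0.75 = 47.28 mW/cm².
I₃ = I₂ · cos²(60°) = 47.28 · 0.25 = 11.82 mW/cm².
I₄ = I₃ · cos²(27°) = 11.82 · 0.7939 = 9.384 mW/cm².
Transmitted fraction = 0.1444.

I/I₀ ≈ 0.144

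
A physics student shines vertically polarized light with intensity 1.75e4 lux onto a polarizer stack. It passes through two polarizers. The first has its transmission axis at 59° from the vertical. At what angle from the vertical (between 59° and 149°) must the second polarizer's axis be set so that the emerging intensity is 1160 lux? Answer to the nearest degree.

θ ≈ 119°

I₁ = I₀ cos²(59° − 0°) = I₀ cos²(59°) = 0.2653 I₀.
Target fraction: 1160 / 1.75e4 lux = 0.06629 of I₀.
Need I₂/I₀ = 0.06629, so cos²(θ − 59°) = 0.06629 / 0.2653 = 0.2499.
θ − 59° = arccos(√0.2499) = 60.0°, giving θ ≈ 59 + 60.0 = 119.0°.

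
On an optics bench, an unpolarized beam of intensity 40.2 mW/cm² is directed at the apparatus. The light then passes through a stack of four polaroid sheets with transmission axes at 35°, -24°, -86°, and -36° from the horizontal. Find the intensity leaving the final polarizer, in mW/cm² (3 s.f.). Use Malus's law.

Unpolarized light through the first polarizer → I₁ = 40.2 mW/cm²/2 = 20.1 mW/cm², polarized at 35°.
I₂ = I₁ · cos²(59°) = 20.1 · 0.2653 = 5.332 mW/cm².
I₃ = I₂ · cos²(62°) = 5.332 · 0.2204 = 1.175 mW/cm².
I₄ = I₃ · cos²(50°) = 1.175 · 0.4132 = 0.4855 mW/cm².

I ≈ 0.486 mW/cm²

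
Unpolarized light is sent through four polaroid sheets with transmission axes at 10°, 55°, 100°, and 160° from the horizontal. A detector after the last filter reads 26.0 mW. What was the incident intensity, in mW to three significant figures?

Unpolarized light through the first polarizer → I₁ = ½ I₀, now polarized at 10°.
I₂ = I₁ cos²(55° − 10°) = 0.5 I₀ · cos²(45°) = 0.25 I₀.
I₃ = I₂ cos²(100° − 55°) = 0.25 I₀ · cos²(45°) = 0.125 I₀.
I₄ = I₃ cos²(160° − 100°) = 0.125 I₀ · cos²(60°) = 0.03125 I₀.
So 26.0 mW = 0.03125 I₀, giving I₀ = 26.0/0.03125 = 832 mW.

I₀ ≈ 832 mW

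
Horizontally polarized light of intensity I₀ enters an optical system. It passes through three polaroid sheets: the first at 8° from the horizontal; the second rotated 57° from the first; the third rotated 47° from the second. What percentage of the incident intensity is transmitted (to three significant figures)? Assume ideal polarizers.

I₁ = I₀ cos²(8° − 0°) = I₀ cos²(8°) = 0.9806 I₀.
I₂ = I₁ cos²(57°) = 0.9806 · 0.2966 I₀ = 0.2909 I₀.
I₃ = I₂ cos²(47°) = 0.2909 · 0.4651 I₀ = 0.1353 I₀.
That is 13.53% of the incident intensity.

≈ 13.5%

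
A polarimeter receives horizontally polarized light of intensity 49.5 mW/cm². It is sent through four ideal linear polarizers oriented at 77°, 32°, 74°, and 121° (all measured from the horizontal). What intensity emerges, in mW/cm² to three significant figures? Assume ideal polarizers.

I ≈ 0.322 mW/cm²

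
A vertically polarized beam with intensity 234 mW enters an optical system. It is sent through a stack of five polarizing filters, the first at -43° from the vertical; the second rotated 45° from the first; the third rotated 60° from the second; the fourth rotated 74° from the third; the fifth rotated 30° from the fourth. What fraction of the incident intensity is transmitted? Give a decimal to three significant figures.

I/I₀ ≈ 0.00381

I₁ = 234 mW · cos²(43°) = 125.2 mW.
I₂ = I₁ · cos²(45°) = 125.2 · 0.5 = 62.58 mW.
I₃ = I₂ · cos²(60°) = 62.58 · 0.25 = 15.65 mW.
I₄ = I₃ · cos²(74°) = 15.65 · 0.07598 = 1.189 mW.
I₅ = I₄ · cos²(30°) = 1.189 · 0.75 = 0.8915 mW.
Transmitted fraction = 0.00381.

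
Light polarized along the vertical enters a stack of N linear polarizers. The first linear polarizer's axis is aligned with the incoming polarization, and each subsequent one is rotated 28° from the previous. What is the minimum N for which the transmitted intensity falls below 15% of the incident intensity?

First polarizer is aligned with the polarization: full transmission.
Each further stage multiplies by cos²(28°) = 0.7796.
After N polarizers: T = 0.7796^(N−1). Require T < 0.15 ⇒ N−1 > ln(0.15)/ln(0.7796) = 7.62, so N−1 ≥ 8 and N = 9.
Check: N=9 gives T = 0.1364 < 0.15; N=8 gives T = 0.175.

N = 9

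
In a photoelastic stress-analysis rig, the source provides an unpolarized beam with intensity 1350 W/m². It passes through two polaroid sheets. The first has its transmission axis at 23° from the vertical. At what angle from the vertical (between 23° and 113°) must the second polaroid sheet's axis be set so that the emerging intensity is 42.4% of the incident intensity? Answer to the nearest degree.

Unpolarized light through the first polarizer → I₁ = ½ I₀, now polarized at 23°.
Need I₂/I₀ = 0.424, so cos²(θ − 23°) = 0.424 / 0.5 = 0.848.
θ − 23° = arccos(√0.848) = 22.9°, giving θ ≈ 23 + 22.9 = 45.9°.

θ ≈ 46°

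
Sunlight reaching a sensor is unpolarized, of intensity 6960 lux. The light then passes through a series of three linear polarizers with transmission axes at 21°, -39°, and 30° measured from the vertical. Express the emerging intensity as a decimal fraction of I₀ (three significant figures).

Unpolarized light through the first polarizer → I₁ = 6960 lux/2 = 3480 lux, polarized at 21°.
I₂ = I₁ · cos²(60°) = 3480 · 0.25 = 870 lux.
I₃ = I₂ · cos²(69°) = 870 · 0.1284 = 111.7 lux.
Transmitted fraction = 0.01605.

I/I₀ ≈ 0.0161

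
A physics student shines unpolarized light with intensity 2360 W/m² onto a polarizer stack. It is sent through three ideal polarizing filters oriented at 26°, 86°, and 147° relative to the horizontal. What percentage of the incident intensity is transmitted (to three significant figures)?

≈ 2.94%

Unpolarized light through the first polarizer → I₁ = 2360 W/m²/2 = 1180 W/m², polarized at 26°.
I₂ = I₁ · cos²(60°) = 1180 · 0.25 = 295 W/m².
I₃ = I₂ · cos²(61°) = 295 · 0.235 = 69.34 W/m².
That is 2.938% of the incident intensity.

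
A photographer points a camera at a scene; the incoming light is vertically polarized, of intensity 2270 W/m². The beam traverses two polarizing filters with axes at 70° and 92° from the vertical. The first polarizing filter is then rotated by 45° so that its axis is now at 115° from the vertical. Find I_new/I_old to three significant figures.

I_new/I_old ≈ 1.50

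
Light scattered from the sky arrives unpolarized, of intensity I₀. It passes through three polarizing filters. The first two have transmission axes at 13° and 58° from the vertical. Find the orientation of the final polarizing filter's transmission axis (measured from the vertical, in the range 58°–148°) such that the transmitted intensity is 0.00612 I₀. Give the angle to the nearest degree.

θ ≈ 139°

Unpolarized light through the first polarizer → I₁ = ½ I₀, now polarized at 13°.
I₂ = I₁ cos²(58° − 13°) = 0.5 I₀ · cos²(45°) = 0.25 I₀.
Need I₃/I₀ = 0.00612, so cos²(θ − 58°) = 0.00612 / 0.25 = 0.02448.
θ − 58° = arccos(√0.02448) = 81.0°, giving θ ≈ 58 + 81.0 = 139.0°.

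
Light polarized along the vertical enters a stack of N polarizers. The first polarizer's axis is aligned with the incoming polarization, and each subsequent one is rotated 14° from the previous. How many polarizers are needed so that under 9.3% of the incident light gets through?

N = 41

First polarizer is aligned with the polarization: full transmission.
Each further stage multiplies by cos²(14°) = 0.9415.
After N polarizers: T = 0.9415^(N−1). Require T < 0.093 ⇒ N−1 > ln(0.093)/ln(0.9415) = 39.38, so N−1 ≥ 40 and N = 41.
Check: N=41 gives T = 0.0896 < 0.093; N=40 gives T = 0.09517.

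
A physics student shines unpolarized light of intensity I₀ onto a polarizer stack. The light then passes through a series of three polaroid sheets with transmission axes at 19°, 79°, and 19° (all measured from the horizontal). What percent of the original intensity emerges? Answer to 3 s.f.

≈ 3.13%

Unpolarized light through the first polarizer → I₁ = ½ I₀, now polarized at 19°.
I₂ = I₁ cos²(79° − 19°) = 0.5 I₀ · cos²(60°) = 0.125 I₀.
I₃ = I₂ cos²(19° − 79°) = 0.125 I₀ · cos²(60°) = 0.03125 I₀.
That is 3.125% of the incident intensity.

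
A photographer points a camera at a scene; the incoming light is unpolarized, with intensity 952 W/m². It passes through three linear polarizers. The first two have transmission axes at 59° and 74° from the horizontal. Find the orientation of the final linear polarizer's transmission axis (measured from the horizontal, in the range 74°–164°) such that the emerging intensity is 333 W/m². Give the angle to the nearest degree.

Unpolarized light through the first polarizer → I₁ = ½ I₀, now polarized at 59°.
I₂ = I₁ cos²(74° − 59°) = 0.5 I₀ · cos²(15°) = 0.4665 I₀.
Target fraction: 333 / 952 W/m² = 0.3498 of I₀.
Need I₃/I₀ = 0.3498, so cos²(θ − 74°) = 0.3498 / 0.4665 = 0.7498.
θ − 74° = arccos(√0.7498) = 30.0°, giving θ ≈ 74 + 30.0 = 104.0°.

θ ≈ 104°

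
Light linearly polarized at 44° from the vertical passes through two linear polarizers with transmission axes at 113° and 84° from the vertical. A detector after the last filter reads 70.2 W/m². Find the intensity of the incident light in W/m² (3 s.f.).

By Malus's law, I₁ = I₀ cos²(113° − 44°) = I₀ cos²(69°) = 0.1284 I₀.
I₂ = I₁ cos²(84° − 113°) = 0.1284 I₀ · cos²(29°) = 0.09824 I₀.
So 70.2 W/m² = 0.09824 I₀, giving I₀ = 70.2/0.09824 = 714.6 W/m².

I₀ ≈ 715 W/m²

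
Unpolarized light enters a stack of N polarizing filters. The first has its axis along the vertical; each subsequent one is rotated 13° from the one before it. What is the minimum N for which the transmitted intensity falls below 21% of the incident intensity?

First polarizer halves the unpolarized light: factor 1/2.
Each further stage multiplies by cos²(13°) = 0.9494.
After N polarizers: T = 0.5·0.9494^(N−1). Require T < 0.21 ⇒ N−1 > ln(0.21/0.5)/ln(0.9494) = 16.71, so N−1 ≥ 17 and N = 18.
Check: N=18 gives T = 0.2068 < 0.21; N=17 gives T = 0.2178.

N = 18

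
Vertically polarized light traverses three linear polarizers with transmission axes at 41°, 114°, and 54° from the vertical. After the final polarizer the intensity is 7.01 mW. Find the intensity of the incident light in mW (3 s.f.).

I₁ = I₀ cos²(41° − 0°) = I₀ cos²(41°) = 0.5696 I₀.
I₂ = I₁ cos²(114° − 41°) = 0.5696 I₀ · cos²(73°) = 0.04869 I₀.
I₃ = I₂ cos²(54° − 114°) = 0.04869 I₀ · cos²(60°) = 0.01217 I₀.
So 7.01 mW = 0.01217 I₀, giving I₀ = 7.01/0.01217 = 575.9 mW.

I₀ ≈ 576 mW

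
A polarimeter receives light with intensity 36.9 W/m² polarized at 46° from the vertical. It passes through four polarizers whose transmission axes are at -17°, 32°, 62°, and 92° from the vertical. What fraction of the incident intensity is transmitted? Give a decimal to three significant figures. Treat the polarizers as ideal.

I/I₀ ≈ 0.0499

I₁ = 36.9 W/m² · cos²(63°) = 7.605 W/m².
I₂ = I₁ · cos²(49°) = 7.605 · 0.4304 = 3.273 W/m².
I₃ = I₂ · cos²(30°) = 3.273 · 0.75 = 2.455 W/m².
I₄ = I₃ · cos²(30°) = 2.455 · 0.75 = 1.841 W/m².
Transmitted fraction = 0.0499.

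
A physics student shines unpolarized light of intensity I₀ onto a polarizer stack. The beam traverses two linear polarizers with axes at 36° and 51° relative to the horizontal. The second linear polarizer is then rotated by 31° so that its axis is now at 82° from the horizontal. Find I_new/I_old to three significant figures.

I_new/I_old ≈ 0.517

Before rotation:
Unpolarized light through the first polarizer → I₁ = ½ I₀, now polarized at 36°.
I₂ = I₁ cos²(51° − 36°) = 0.5 I₀ · cos²(15°) = 0.4665 I₀.
After rotation:
Unpolarized light through the first polarizer → I₁ = ½ I₀, now polarized at 36°.
I₂ = I₁ cos²(82° − 36°) = 0.5 I₀ · cos²(46°) = 0.2413 I₀.
Ratio = 0.2413 / 0.4665 = 0.5172.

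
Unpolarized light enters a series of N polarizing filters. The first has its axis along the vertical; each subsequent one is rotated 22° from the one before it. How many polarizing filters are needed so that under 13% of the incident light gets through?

N = 10

First polarizer halves the unpolarized light: factor 1/2.
Each further stage multiplies by cos²(22°) = 0.8597.
After N polarizers: T = 0.5·0.8597^(N−1). Require T < 0.13 ⇒ N−1 > ln(0.13/0.5)/ln(0.8597) = 8.91, so N−1 ≥ 9 and N = 10.
Check: N=10 gives T = 0.1282 < 0.13; N=9 gives T = 0.1492.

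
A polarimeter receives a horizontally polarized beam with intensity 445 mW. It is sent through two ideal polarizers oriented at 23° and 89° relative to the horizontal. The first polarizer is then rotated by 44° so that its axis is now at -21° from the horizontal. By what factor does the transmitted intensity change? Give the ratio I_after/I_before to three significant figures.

Before rotation:
By Malus's law, I₁ = I₀ cos²(23° − 0°) = I₀ cos²(23°) = 0.8473 I₀.
I₂ = I₁ cos²(89° − 23°) = 0.8473 I₀ · cos²(66°) = 0.1402 I₀.
After rotation:
I₁ = I₀ cos²(-21° − 0°) = I₀ cos²(21°) = 0.8716 I₀.
Angle between axes 1 and 2: 70°. I₂ = 0.8716 I₀ · cos²(70°) = 0.102 I₀.
Ratio = 0.102 / 0.1402 = 0.7273.

I_new/I_old ≈ 0.727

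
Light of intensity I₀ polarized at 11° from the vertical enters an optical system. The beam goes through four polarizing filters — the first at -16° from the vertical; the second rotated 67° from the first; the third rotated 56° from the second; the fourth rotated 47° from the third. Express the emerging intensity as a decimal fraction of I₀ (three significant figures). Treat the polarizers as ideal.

I₁ = I₀ cos²(-16° − 11°) = I₀ cos²(27°) = 0.7939 I₀.
I₂ = I₁ cos²(67°) = 0.7939 · 0.1527 I₀ = 0.1212 I₀.
I₃ = I₂ cos²(56°) = 0.1212 · 0.3127 I₀ = 0.0379 I₀.
I₄ = I₃ cos²(47°) = 0.0379 · 0.4651 I₀ = 0.01763 I₀.
Transmitted fraction = 0.01763.

≈ 0.0176 I₀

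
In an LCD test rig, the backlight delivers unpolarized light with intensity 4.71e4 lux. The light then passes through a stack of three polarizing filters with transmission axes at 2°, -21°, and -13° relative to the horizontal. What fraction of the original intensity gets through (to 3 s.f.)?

I/I₀ ≈ 0.415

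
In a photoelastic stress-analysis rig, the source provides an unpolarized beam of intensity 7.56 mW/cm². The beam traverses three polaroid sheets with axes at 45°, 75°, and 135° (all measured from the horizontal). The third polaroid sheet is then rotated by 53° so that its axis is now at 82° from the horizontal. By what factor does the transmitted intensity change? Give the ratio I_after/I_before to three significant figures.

Before rotation:
Unpolarized light through the first polarizer → I₁ = ½ I₀, now polarized at 45°.
I₂ = I₁ cos²(75° − 45°) = 0.5 I₀ · cos²(30°) = 0.375 I₀.
I₃ = I₂ cos²(135° − 75°) = 0.375 I₀ · cos²(60°) = 0.09375 I₀.
After rotation:
Unpolarized light through the first polarizer → I₁ = ½ I₀, now polarized at 45°.
I₂ = I₁ cos²(75° − 45°) = 0.5 I₀ · cos²(30°) = 0.375 I₀.
I₃ = I₂ cos²(82° − 75°) = 0.375 I₀ · cos²(7°) = 0.3694 I₀.
Ratio = 0.3694 / 0.09375 = 3.941.

I_new/I_old ≈ 3.94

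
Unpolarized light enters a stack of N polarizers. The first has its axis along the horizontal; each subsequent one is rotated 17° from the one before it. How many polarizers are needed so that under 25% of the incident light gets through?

N = 9

First polarizer halves the unpolarized light: factor 1/2.
Each further stage multiplies by cos²(17°) = 0.9145.
After N polarizers: T = 0.5·0.9145^(N−1). Require T < 0.25 ⇒ N−1 > ln(0.25/0.5)/ln(0.9145) = 7.76, so N−1 ≥ 8 and N = 9.
Check: N=9 gives T = 0.2446 < 0.25; N=8 gives T = 0.2675.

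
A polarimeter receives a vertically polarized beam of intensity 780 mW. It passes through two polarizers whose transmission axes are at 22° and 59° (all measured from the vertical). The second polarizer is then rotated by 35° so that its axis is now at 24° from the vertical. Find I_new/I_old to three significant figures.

I_new/I_old ≈ 1.57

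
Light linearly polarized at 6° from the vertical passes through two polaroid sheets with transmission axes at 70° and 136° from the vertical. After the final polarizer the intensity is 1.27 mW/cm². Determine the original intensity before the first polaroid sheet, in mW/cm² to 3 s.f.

I₀ ≈ 39.9 mW/cm²

I₁ = I₀ cos²(70° − 6°) = I₀ cos²(64°) = 0.1922 I₀.
I₂ = I₁ cos²(136° − 70°) = 0.1922 I₀ · cos²(66°) = 0.03179 I₀.
So 1.27 mW/cm² = 0.03179 I₀, giving I₀ = 1.27/0.03179 = 39.95 mW/cm².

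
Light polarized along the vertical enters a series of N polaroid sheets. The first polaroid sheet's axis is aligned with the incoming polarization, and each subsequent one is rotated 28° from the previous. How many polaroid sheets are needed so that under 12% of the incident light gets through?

N = 10

First polarizer is aligned with the polarization: full transmission.
Each further stage multiplies by cos²(28°) = 0.7796.
After N polarizers: T = 0.7796^(N−1). Require T < 0.12 ⇒ N−1 > ln(0.12)/ln(0.7796) = 8.52, so N−1 ≥ 9 and N = 10.
Check: N=10 gives T = 0.1064 < 0.12; N=9 gives T = 0.1364.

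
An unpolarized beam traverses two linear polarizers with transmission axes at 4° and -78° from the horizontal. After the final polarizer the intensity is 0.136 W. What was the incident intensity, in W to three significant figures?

Unpolarized light through the first polarizer → I₁ = ½ I₀, now polarized at 4°.
I₂ = I₁ cos²(-78° − 4°) = 0.5 I₀ · cos²(82°) = 0.009685 I₀.
So 0.136 W = 0.009685 I₀, giving I₀ = 0.136/0.009685 = 14.04 W.

I₀ ≈ 14.0 W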